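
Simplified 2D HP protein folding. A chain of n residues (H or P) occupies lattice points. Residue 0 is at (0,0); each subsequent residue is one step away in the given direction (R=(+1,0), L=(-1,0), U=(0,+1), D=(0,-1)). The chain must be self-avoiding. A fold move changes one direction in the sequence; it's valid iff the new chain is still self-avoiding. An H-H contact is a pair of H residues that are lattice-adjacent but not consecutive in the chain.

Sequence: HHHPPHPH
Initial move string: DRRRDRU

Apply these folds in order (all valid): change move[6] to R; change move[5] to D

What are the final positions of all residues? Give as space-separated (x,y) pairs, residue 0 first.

Initial moves: DRRRDRU
Fold: move[6]->R => DRRRDRR (positions: [(0, 0), (0, -1), (1, -1), (2, -1), (3, -1), (3, -2), (4, -2), (5, -2)])
Fold: move[5]->D => DRRRDDR (positions: [(0, 0), (0, -1), (1, -1), (2, -1), (3, -1), (3, -2), (3, -3), (4, -3)])

Answer: (0,0) (0,-1) (1,-1) (2,-1) (3,-1) (3,-2) (3,-3) (4,-3)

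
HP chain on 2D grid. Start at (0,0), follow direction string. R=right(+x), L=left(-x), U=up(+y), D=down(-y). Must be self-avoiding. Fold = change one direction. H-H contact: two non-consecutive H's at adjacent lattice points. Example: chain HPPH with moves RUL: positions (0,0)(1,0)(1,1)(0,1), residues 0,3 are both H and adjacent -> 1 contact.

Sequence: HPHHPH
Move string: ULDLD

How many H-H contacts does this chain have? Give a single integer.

Answer: 1

Derivation:
Positions: [(0, 0), (0, 1), (-1, 1), (-1, 0), (-2, 0), (-2, -1)]
H-H contact: residue 0 @(0,0) - residue 3 @(-1, 0)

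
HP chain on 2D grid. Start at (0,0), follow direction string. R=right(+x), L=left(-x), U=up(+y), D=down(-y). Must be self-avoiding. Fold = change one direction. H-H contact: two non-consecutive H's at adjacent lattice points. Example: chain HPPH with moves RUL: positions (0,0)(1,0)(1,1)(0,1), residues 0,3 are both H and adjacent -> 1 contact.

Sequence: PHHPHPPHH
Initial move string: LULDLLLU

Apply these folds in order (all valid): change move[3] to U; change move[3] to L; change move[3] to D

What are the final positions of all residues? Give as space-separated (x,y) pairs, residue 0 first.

Answer: (0,0) (-1,0) (-1,1) (-2,1) (-2,0) (-3,0) (-4,0) (-5,0) (-5,1)

Derivation:
Initial moves: LULDLLLU
Fold: move[3]->U => LULULLLU (positions: [(0, 0), (-1, 0), (-1, 1), (-2, 1), (-2, 2), (-3, 2), (-4, 2), (-5, 2), (-5, 3)])
Fold: move[3]->L => LULLLLLU (positions: [(0, 0), (-1, 0), (-1, 1), (-2, 1), (-3, 1), (-4, 1), (-5, 1), (-6, 1), (-6, 2)])
Fold: move[3]->D => LULDLLLU (positions: [(0, 0), (-1, 0), (-1, 1), (-2, 1), (-2, 0), (-3, 0), (-4, 0), (-5, 0), (-5, 1)])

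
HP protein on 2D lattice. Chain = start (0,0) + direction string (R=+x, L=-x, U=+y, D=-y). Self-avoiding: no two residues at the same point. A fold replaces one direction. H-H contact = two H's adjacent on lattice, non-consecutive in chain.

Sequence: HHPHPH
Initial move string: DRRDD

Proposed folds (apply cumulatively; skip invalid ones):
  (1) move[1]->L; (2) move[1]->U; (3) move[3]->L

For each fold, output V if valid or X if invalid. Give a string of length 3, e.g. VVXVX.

Initial: DRRDD -> [(0, 0), (0, -1), (1, -1), (2, -1), (2, -2), (2, -3)]
Fold 1: move[1]->L => DLRDD INVALID (collision), skipped
Fold 2: move[1]->U => DURDD INVALID (collision), skipped
Fold 3: move[3]->L => DRRLD INVALID (collision), skipped

Answer: XXX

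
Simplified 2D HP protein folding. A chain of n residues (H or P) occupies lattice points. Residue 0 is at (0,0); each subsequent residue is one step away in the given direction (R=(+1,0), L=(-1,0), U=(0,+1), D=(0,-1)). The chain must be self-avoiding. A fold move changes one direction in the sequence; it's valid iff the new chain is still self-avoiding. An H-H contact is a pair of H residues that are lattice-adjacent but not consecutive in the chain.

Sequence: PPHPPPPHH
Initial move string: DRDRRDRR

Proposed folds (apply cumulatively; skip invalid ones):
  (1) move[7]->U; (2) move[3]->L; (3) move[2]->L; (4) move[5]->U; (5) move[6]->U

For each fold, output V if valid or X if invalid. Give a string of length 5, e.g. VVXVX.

Answer: VXXVV

Derivation:
Initial: DRDRRDRR -> [(0, 0), (0, -1), (1, -1), (1, -2), (2, -2), (3, -2), (3, -3), (4, -3), (5, -3)]
Fold 1: move[7]->U => DRDRRDRU VALID
Fold 2: move[3]->L => DRDLRDRU INVALID (collision), skipped
Fold 3: move[2]->L => DRLRRDRU INVALID (collision), skipped
Fold 4: move[5]->U => DRDRRURU VALID
Fold 5: move[6]->U => DRDRRUUU VALID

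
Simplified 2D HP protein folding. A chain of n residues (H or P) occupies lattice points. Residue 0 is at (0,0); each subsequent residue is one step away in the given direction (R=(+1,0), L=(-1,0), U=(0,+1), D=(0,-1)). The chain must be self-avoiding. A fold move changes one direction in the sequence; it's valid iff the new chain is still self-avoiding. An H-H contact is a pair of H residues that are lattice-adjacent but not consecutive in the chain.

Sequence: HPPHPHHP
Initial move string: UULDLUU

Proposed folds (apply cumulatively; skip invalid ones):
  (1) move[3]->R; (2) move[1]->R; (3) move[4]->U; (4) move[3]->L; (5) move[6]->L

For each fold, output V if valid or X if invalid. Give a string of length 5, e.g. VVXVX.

Initial: UULDLUU -> [(0, 0), (0, 1), (0, 2), (-1, 2), (-1, 1), (-2, 1), (-2, 2), (-2, 3)]
Fold 1: move[3]->R => UULRLUU INVALID (collision), skipped
Fold 2: move[1]->R => URLDLUU INVALID (collision), skipped
Fold 3: move[4]->U => UULDUUU INVALID (collision), skipped
Fold 4: move[3]->L => UULLLUU VALID
Fold 5: move[6]->L => UULLLUL VALID

Answer: XXXVV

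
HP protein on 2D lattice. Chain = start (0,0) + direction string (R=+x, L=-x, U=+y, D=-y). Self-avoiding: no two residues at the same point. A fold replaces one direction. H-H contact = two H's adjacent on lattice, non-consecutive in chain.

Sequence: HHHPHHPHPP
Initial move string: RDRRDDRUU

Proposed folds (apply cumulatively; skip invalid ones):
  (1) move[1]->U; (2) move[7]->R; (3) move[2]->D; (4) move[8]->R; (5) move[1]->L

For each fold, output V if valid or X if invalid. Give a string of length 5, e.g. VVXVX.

Answer: VVXVX

Derivation:
Initial: RDRRDDRUU -> [(0, 0), (1, 0), (1, -1), (2, -1), (3, -1), (3, -2), (3, -3), (4, -3), (4, -2), (4, -1)]
Fold 1: move[1]->U => RURRDDRUU VALID
Fold 2: move[7]->R => RURRDDRRU VALID
Fold 3: move[2]->D => RUDRDDRRU INVALID (collision), skipped
Fold 4: move[8]->R => RURRDDRRR VALID
Fold 5: move[1]->L => RLRRDDRRR INVALID (collision), skipped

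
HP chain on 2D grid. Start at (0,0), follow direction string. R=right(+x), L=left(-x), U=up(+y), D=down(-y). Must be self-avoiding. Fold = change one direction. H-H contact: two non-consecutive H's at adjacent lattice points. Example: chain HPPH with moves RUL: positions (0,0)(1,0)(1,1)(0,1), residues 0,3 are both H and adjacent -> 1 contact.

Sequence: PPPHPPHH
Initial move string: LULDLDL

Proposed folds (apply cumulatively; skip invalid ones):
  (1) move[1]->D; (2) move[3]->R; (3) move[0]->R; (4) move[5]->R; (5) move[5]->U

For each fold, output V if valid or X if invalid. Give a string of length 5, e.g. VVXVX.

Initial: LULDLDL -> [(0, 0), (-1, 0), (-1, 1), (-2, 1), (-2, 0), (-3, 0), (-3, -1), (-4, -1)]
Fold 1: move[1]->D => LDLDLDL VALID
Fold 2: move[3]->R => LDLRLDL INVALID (collision), skipped
Fold 3: move[0]->R => RDLDLDL VALID
Fold 4: move[5]->R => RDLDLRL INVALID (collision), skipped
Fold 5: move[5]->U => RDLDLUL VALID

Answer: VXVXV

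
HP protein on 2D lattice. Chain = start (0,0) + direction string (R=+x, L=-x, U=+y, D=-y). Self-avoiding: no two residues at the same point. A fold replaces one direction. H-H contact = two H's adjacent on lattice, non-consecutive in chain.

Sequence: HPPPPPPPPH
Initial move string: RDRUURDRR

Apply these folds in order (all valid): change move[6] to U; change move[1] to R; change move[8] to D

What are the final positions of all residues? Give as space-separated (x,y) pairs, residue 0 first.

Initial moves: RDRUURDRR
Fold: move[6]->U => RDRUURURR (positions: [(0, 0), (1, 0), (1, -1), (2, -1), (2, 0), (2, 1), (3, 1), (3, 2), (4, 2), (5, 2)])
Fold: move[1]->R => RRRUURURR (positions: [(0, 0), (1, 0), (2, 0), (3, 0), (3, 1), (3, 2), (4, 2), (4, 3), (5, 3), (6, 3)])
Fold: move[8]->D => RRRUURURD (positions: [(0, 0), (1, 0), (2, 0), (3, 0), (3, 1), (3, 2), (4, 2), (4, 3), (5, 3), (5, 2)])

Answer: (0,0) (1,0) (2,0) (3,0) (3,1) (3,2) (4,2) (4,3) (5,3) (5,2)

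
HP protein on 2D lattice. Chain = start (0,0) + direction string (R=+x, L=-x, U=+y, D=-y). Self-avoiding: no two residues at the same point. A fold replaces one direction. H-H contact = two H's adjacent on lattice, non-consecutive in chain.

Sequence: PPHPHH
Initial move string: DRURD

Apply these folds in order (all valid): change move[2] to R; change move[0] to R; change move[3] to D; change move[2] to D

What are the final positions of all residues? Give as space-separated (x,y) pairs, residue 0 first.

Initial moves: DRURD
Fold: move[2]->R => DRRRD (positions: [(0, 0), (0, -1), (1, -1), (2, -1), (3, -1), (3, -2)])
Fold: move[0]->R => RRRRD (positions: [(0, 0), (1, 0), (2, 0), (3, 0), (4, 0), (4, -1)])
Fold: move[3]->D => RRRDD (positions: [(0, 0), (1, 0), (2, 0), (3, 0), (3, -1), (3, -2)])
Fold: move[2]->D => RRDDD (positions: [(0, 0), (1, 0), (2, 0), (2, -1), (2, -2), (2, -3)])

Answer: (0,0) (1,0) (2,0) (2,-1) (2,-2) (2,-3)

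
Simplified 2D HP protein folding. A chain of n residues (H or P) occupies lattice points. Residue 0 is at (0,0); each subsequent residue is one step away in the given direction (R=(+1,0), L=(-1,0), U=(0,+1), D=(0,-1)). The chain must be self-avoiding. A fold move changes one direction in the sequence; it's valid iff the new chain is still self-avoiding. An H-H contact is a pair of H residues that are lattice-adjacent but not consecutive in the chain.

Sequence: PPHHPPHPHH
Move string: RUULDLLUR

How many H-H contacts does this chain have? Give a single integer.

Answer: 1

Derivation:
Positions: [(0, 0), (1, 0), (1, 1), (1, 2), (0, 2), (0, 1), (-1, 1), (-2, 1), (-2, 2), (-1, 2)]
H-H contact: residue 6 @(-1,1) - residue 9 @(-1, 2)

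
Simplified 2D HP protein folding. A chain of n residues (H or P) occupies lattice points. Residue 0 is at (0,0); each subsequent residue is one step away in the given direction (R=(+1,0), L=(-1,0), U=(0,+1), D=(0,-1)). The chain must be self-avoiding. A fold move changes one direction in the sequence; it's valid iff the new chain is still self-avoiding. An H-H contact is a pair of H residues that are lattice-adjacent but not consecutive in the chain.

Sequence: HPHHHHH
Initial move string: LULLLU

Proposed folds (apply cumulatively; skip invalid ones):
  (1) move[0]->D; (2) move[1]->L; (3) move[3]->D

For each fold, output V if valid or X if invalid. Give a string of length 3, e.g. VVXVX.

Answer: XVV

Derivation:
Initial: LULLLU -> [(0, 0), (-1, 0), (-1, 1), (-2, 1), (-3, 1), (-4, 1), (-4, 2)]
Fold 1: move[0]->D => DULLLU INVALID (collision), skipped
Fold 2: move[1]->L => LLLLLU VALID
Fold 3: move[3]->D => LLLDLU VALID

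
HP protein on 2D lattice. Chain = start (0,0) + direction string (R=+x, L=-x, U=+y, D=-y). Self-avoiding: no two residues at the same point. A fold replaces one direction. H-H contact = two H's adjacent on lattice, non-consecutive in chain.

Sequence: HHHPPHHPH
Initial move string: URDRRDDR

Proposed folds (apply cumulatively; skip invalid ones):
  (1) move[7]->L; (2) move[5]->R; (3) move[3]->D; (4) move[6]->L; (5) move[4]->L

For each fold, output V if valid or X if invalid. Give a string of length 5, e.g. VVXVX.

Answer: VVVXX

Derivation:
Initial: URDRRDDR -> [(0, 0), (0, 1), (1, 1), (1, 0), (2, 0), (3, 0), (3, -1), (3, -2), (4, -2)]
Fold 1: move[7]->L => URDRRDDL VALID
Fold 2: move[5]->R => URDRRRDL VALID
Fold 3: move[3]->D => URDDRRDL VALID
Fold 4: move[6]->L => URDDRRLL INVALID (collision), skipped
Fold 5: move[4]->L => URDDLRDL INVALID (collision), skipped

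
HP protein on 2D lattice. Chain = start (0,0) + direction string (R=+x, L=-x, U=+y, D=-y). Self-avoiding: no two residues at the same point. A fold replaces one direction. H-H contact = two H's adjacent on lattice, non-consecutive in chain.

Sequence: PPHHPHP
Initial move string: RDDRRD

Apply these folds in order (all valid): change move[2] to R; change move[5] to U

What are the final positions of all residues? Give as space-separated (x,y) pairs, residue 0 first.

Initial moves: RDDRRD
Fold: move[2]->R => RDRRRD (positions: [(0, 0), (1, 0), (1, -1), (2, -1), (3, -1), (4, -1), (4, -2)])
Fold: move[5]->U => RDRRRU (positions: [(0, 0), (1, 0), (1, -1), (2, -1), (3, -1), (4, -1), (4, 0)])

Answer: (0,0) (1,0) (1,-1) (2,-1) (3,-1) (4,-1) (4,0)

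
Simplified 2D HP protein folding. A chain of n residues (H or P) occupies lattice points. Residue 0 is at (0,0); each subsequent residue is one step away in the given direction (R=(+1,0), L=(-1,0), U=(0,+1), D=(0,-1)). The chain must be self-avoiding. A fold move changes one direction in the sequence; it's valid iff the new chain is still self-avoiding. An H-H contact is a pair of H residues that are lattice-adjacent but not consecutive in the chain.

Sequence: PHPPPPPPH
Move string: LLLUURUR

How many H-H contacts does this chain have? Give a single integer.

Positions: [(0, 0), (-1, 0), (-2, 0), (-3, 0), (-3, 1), (-3, 2), (-2, 2), (-2, 3), (-1, 3)]
No H-H contacts found.

Answer: 0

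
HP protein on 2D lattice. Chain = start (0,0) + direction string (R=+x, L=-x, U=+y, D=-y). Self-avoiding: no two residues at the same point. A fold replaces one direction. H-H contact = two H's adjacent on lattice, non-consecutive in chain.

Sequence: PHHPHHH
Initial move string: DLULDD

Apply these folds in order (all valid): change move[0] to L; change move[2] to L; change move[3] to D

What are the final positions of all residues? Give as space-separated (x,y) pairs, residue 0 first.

Answer: (0,0) (-1,0) (-2,0) (-3,0) (-3,-1) (-3,-2) (-3,-3)

Derivation:
Initial moves: DLULDD
Fold: move[0]->L => LLULDD (positions: [(0, 0), (-1, 0), (-2, 0), (-2, 1), (-3, 1), (-3, 0), (-3, -1)])
Fold: move[2]->L => LLLLDD (positions: [(0, 0), (-1, 0), (-2, 0), (-3, 0), (-4, 0), (-4, -1), (-4, -2)])
Fold: move[3]->D => LLLDDD (positions: [(0, 0), (-1, 0), (-2, 0), (-3, 0), (-3, -1), (-3, -2), (-3, -3)])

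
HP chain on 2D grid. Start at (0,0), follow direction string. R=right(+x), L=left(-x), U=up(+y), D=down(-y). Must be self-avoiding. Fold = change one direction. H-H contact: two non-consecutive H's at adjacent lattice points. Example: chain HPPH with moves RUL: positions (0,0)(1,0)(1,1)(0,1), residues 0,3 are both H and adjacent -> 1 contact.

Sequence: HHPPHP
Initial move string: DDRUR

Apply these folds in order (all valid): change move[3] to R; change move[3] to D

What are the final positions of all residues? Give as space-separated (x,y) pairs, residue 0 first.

Answer: (0,0) (0,-1) (0,-2) (1,-2) (1,-3) (2,-3)

Derivation:
Initial moves: DDRUR
Fold: move[3]->R => DDRRR (positions: [(0, 0), (0, -1), (0, -2), (1, -2), (2, -2), (3, -2)])
Fold: move[3]->D => DDRDR (positions: [(0, 0), (0, -1), (0, -2), (1, -2), (1, -3), (2, -3)])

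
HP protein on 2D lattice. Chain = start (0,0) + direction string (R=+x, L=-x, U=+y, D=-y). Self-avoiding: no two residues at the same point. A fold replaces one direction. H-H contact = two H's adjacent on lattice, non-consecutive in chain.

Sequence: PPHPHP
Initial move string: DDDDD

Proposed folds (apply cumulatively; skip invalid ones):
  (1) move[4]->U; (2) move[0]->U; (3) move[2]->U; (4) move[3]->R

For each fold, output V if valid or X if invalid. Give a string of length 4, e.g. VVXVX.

Initial: DDDDD -> [(0, 0), (0, -1), (0, -2), (0, -3), (0, -4), (0, -5)]
Fold 1: move[4]->U => DDDDU INVALID (collision), skipped
Fold 2: move[0]->U => UDDDD INVALID (collision), skipped
Fold 3: move[2]->U => DDUDD INVALID (collision), skipped
Fold 4: move[3]->R => DDDRD VALID

Answer: XXXV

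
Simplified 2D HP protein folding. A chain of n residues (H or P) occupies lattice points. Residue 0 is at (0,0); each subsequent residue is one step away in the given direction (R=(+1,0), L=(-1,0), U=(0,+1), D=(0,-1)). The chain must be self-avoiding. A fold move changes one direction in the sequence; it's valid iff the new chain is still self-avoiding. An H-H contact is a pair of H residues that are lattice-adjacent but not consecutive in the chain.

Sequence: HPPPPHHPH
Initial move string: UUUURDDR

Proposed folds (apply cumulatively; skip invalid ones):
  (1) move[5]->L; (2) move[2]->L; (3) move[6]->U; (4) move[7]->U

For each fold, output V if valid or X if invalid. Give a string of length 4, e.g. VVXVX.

Answer: XXXX

Derivation:
Initial: UUUURDDR -> [(0, 0), (0, 1), (0, 2), (0, 3), (0, 4), (1, 4), (1, 3), (1, 2), (2, 2)]
Fold 1: move[5]->L => UUUURLDR INVALID (collision), skipped
Fold 2: move[2]->L => UULURDDR INVALID (collision), skipped
Fold 3: move[6]->U => UUUURDUR INVALID (collision), skipped
Fold 4: move[7]->U => UUUURDDU INVALID (collision), skipped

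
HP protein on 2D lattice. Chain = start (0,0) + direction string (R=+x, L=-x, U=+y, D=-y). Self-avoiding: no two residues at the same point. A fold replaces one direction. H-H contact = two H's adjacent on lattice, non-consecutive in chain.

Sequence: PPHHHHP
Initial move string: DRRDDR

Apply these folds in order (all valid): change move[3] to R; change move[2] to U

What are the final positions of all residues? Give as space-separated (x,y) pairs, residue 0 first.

Initial moves: DRRDDR
Fold: move[3]->R => DRRRDR (positions: [(0, 0), (0, -1), (1, -1), (2, -1), (3, -1), (3, -2), (4, -2)])
Fold: move[2]->U => DRURDR (positions: [(0, 0), (0, -1), (1, -1), (1, 0), (2, 0), (2, -1), (3, -1)])

Answer: (0,0) (0,-1) (1,-1) (1,0) (2,0) (2,-1) (3,-1)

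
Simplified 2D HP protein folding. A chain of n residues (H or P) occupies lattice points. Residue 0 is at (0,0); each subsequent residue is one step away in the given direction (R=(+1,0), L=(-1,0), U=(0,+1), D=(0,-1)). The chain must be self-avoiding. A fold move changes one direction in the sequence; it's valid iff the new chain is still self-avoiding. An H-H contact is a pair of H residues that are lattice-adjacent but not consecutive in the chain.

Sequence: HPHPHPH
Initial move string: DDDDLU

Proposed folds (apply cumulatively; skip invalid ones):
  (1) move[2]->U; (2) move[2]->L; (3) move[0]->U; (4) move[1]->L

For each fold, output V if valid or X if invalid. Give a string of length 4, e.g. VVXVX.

Answer: XVXV

Derivation:
Initial: DDDDLU -> [(0, 0), (0, -1), (0, -2), (0, -3), (0, -4), (-1, -4), (-1, -3)]
Fold 1: move[2]->U => DDUDLU INVALID (collision), skipped
Fold 2: move[2]->L => DDLDLU VALID
Fold 3: move[0]->U => UDLDLU INVALID (collision), skipped
Fold 4: move[1]->L => DLLDLU VALID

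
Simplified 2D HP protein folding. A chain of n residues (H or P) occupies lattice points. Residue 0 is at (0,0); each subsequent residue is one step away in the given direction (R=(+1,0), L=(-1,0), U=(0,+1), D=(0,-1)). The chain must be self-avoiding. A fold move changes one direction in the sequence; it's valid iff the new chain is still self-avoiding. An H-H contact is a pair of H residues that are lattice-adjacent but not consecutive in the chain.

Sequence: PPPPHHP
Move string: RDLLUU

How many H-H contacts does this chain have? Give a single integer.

Answer: 0

Derivation:
Positions: [(0, 0), (1, 0), (1, -1), (0, -1), (-1, -1), (-1, 0), (-1, 1)]
No H-H contacts found.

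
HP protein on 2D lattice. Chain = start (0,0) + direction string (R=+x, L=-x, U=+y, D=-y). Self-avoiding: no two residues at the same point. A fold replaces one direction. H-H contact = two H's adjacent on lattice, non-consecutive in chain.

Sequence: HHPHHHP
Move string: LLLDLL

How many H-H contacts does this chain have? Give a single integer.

Positions: [(0, 0), (-1, 0), (-2, 0), (-3, 0), (-3, -1), (-4, -1), (-5, -1)]
No H-H contacts found.

Answer: 0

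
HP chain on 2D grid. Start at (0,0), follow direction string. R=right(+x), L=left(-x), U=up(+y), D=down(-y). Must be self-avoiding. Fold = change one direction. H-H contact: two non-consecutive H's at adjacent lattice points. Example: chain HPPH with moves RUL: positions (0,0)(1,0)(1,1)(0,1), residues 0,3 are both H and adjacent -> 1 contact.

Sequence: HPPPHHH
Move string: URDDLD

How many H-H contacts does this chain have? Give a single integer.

Answer: 1

Derivation:
Positions: [(0, 0), (0, 1), (1, 1), (1, 0), (1, -1), (0, -1), (0, -2)]
H-H contact: residue 0 @(0,0) - residue 5 @(0, -1)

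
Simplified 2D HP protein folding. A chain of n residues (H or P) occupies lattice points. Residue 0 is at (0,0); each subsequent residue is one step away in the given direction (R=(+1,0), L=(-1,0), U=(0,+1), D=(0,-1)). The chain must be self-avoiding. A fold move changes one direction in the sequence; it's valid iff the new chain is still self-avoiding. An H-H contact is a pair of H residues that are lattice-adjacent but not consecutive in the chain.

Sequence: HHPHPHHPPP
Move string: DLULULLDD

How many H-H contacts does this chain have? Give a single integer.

Answer: 1

Derivation:
Positions: [(0, 0), (0, -1), (-1, -1), (-1, 0), (-2, 0), (-2, 1), (-3, 1), (-4, 1), (-4, 0), (-4, -1)]
H-H contact: residue 0 @(0,0) - residue 3 @(-1, 0)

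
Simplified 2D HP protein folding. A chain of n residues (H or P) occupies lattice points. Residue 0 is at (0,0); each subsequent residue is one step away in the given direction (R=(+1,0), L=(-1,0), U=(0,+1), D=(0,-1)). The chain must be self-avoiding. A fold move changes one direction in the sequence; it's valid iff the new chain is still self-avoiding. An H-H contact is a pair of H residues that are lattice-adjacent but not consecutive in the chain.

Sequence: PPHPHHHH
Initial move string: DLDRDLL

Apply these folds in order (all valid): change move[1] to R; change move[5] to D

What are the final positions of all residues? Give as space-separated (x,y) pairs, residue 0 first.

Initial moves: DLDRDLL
Fold: move[1]->R => DRDRDLL (positions: [(0, 0), (0, -1), (1, -1), (1, -2), (2, -2), (2, -3), (1, -3), (0, -3)])
Fold: move[5]->D => DRDRDDL (positions: [(0, 0), (0, -1), (1, -1), (1, -2), (2, -2), (2, -3), (2, -4), (1, -4)])

Answer: (0,0) (0,-1) (1,-1) (1,-2) (2,-2) (2,-3) (2,-4) (1,-4)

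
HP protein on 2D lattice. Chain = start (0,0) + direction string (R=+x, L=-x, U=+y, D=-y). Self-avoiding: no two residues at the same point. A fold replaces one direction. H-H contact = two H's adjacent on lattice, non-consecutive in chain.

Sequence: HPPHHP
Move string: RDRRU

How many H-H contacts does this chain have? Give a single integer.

Positions: [(0, 0), (1, 0), (1, -1), (2, -1), (3, -1), (3, 0)]
No H-H contacts found.

Answer: 0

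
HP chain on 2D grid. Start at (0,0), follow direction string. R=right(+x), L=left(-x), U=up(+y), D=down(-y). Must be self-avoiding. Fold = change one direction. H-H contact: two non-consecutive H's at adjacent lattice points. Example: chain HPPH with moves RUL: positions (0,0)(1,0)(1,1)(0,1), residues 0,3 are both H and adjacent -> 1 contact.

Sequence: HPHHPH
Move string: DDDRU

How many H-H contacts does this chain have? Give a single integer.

Answer: 1

Derivation:
Positions: [(0, 0), (0, -1), (0, -2), (0, -3), (1, -3), (1, -2)]
H-H contact: residue 2 @(0,-2) - residue 5 @(1, -2)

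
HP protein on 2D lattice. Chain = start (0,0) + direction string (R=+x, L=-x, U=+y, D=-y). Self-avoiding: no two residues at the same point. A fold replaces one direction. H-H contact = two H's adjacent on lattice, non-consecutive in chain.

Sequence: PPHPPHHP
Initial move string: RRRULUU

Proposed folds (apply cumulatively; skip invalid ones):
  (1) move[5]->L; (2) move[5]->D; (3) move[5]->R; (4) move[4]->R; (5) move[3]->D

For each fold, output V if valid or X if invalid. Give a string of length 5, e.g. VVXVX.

Initial: RRRULUU -> [(0, 0), (1, 0), (2, 0), (3, 0), (3, 1), (2, 1), (2, 2), (2, 3)]
Fold 1: move[5]->L => RRRULLU VALID
Fold 2: move[5]->D => RRRULDU INVALID (collision), skipped
Fold 3: move[5]->R => RRRULRU INVALID (collision), skipped
Fold 4: move[4]->R => RRRURLU INVALID (collision), skipped
Fold 5: move[3]->D => RRRDLLU INVALID (collision), skipped

Answer: VXXXX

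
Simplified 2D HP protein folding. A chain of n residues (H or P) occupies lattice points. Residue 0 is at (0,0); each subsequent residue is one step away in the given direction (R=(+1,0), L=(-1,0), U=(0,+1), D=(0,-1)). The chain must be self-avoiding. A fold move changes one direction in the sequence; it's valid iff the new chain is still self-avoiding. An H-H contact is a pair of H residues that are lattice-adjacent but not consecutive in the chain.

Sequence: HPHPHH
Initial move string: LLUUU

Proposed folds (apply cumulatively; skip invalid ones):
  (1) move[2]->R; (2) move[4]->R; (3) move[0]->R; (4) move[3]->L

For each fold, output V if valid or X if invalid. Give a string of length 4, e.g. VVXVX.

Answer: XVXX

Derivation:
Initial: LLUUU -> [(0, 0), (-1, 0), (-2, 0), (-2, 1), (-2, 2), (-2, 3)]
Fold 1: move[2]->R => LLRUU INVALID (collision), skipped
Fold 2: move[4]->R => LLUUR VALID
Fold 3: move[0]->R => RLUUR INVALID (collision), skipped
Fold 4: move[3]->L => LLULR INVALID (collision), skipped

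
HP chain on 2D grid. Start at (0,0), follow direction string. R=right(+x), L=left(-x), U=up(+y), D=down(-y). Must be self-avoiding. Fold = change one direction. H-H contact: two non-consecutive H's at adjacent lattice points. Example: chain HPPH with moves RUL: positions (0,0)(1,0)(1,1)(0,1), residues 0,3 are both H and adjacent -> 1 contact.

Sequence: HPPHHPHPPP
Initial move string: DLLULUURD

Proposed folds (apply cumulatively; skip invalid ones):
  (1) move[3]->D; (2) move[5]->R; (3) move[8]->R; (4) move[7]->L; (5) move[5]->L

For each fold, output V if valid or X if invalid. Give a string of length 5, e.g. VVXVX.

Initial: DLLULUURD -> [(0, 0), (0, -1), (-1, -1), (-2, -1), (-2, 0), (-3, 0), (-3, 1), (-3, 2), (-2, 2), (-2, 1)]
Fold 1: move[3]->D => DLLDLUURD INVALID (collision), skipped
Fold 2: move[5]->R => DLLULRURD INVALID (collision), skipped
Fold 3: move[8]->R => DLLULUURR VALID
Fold 4: move[7]->L => DLLULUULR INVALID (collision), skipped
Fold 5: move[5]->L => DLLULLURR VALID

Answer: XXVXV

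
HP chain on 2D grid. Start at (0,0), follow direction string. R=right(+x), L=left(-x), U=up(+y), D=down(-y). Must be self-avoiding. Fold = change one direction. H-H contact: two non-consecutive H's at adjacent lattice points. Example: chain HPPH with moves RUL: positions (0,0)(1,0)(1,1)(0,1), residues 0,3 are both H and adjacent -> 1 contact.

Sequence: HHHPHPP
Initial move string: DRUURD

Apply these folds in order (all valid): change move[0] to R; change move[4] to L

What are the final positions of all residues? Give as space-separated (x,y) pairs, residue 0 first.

Answer: (0,0) (1,0) (2,0) (2,1) (2,2) (1,2) (1,1)

Derivation:
Initial moves: DRUURD
Fold: move[0]->R => RRUURD (positions: [(0, 0), (1, 0), (2, 0), (2, 1), (2, 2), (3, 2), (3, 1)])
Fold: move[4]->L => RRUULD (positions: [(0, 0), (1, 0), (2, 0), (2, 1), (2, 2), (1, 2), (1, 1)])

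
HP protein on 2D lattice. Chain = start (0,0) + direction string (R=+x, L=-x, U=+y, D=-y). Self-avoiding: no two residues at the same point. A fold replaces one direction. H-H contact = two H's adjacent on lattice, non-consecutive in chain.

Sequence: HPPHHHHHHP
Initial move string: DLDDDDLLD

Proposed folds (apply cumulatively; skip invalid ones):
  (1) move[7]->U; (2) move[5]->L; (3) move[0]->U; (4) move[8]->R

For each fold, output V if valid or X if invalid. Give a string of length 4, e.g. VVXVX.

Answer: XVVX

Derivation:
Initial: DLDDDDLLD -> [(0, 0), (0, -1), (-1, -1), (-1, -2), (-1, -3), (-1, -4), (-1, -5), (-2, -5), (-3, -5), (-3, -6)]
Fold 1: move[7]->U => DLDDDDLUD INVALID (collision), skipped
Fold 2: move[5]->L => DLDDDLLLD VALID
Fold 3: move[0]->U => ULDDDLLLD VALID
Fold 4: move[8]->R => ULDDDLLLR INVALID (collision), skipped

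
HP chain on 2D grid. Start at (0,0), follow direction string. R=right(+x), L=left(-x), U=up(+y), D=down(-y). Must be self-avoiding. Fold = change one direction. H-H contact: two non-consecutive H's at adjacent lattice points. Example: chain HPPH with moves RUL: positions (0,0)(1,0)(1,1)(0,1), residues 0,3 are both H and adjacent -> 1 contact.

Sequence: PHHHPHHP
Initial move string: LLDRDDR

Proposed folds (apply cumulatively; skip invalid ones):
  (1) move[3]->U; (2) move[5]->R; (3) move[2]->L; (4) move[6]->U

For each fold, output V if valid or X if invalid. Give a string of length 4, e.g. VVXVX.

Initial: LLDRDDR -> [(0, 0), (-1, 0), (-2, 0), (-2, -1), (-1, -1), (-1, -2), (-1, -3), (0, -3)]
Fold 1: move[3]->U => LLDUDDR INVALID (collision), skipped
Fold 2: move[5]->R => LLDRDRR VALID
Fold 3: move[2]->L => LLLRDRR INVALID (collision), skipped
Fold 4: move[6]->U => LLDRDRU VALID

Answer: XVXV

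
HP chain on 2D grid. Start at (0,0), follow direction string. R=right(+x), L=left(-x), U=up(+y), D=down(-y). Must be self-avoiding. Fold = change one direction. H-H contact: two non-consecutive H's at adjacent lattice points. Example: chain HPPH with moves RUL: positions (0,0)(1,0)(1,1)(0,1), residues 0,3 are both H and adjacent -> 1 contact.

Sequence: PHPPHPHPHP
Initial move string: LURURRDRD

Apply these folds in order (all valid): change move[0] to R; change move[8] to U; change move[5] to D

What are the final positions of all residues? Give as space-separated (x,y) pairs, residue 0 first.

Initial moves: LURURRDRD
Fold: move[0]->R => RURURRDRD (positions: [(0, 0), (1, 0), (1, 1), (2, 1), (2, 2), (3, 2), (4, 2), (4, 1), (5, 1), (5, 0)])
Fold: move[8]->U => RURURRDRU (positions: [(0, 0), (1, 0), (1, 1), (2, 1), (2, 2), (3, 2), (4, 2), (4, 1), (5, 1), (5, 2)])
Fold: move[5]->D => RURURDDRU (positions: [(0, 0), (1, 0), (1, 1), (2, 1), (2, 2), (3, 2), (3, 1), (3, 0), (4, 0), (4, 1)])

Answer: (0,0) (1,0) (1,1) (2,1) (2,2) (3,2) (3,1) (3,0) (4,0) (4,1)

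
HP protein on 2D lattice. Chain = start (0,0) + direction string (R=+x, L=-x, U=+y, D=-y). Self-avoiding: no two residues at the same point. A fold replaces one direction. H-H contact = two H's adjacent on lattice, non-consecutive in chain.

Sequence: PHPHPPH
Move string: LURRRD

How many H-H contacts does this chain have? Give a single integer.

Answer: 0

Derivation:
Positions: [(0, 0), (-1, 0), (-1, 1), (0, 1), (1, 1), (2, 1), (2, 0)]
No H-H contacts found.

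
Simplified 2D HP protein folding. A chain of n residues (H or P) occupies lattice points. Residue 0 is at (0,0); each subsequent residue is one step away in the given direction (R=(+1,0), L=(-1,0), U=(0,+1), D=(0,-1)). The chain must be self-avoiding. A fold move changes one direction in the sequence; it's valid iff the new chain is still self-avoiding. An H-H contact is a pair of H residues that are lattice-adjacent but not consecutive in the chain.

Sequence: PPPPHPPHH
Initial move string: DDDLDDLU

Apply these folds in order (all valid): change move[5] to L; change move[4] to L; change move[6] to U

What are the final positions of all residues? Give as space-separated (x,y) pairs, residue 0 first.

Initial moves: DDDLDDLU
Fold: move[5]->L => DDDLDLLU (positions: [(0, 0), (0, -1), (0, -2), (0, -3), (-1, -3), (-1, -4), (-2, -4), (-3, -4), (-3, -3)])
Fold: move[4]->L => DDDLLLLU (positions: [(0, 0), (0, -1), (0, -2), (0, -3), (-1, -3), (-2, -3), (-3, -3), (-4, -3), (-4, -2)])
Fold: move[6]->U => DDDLLLUU (positions: [(0, 0), (0, -1), (0, -2), (0, -3), (-1, -3), (-2, -3), (-3, -3), (-3, -2), (-3, -1)])

Answer: (0,0) (0,-1) (0,-2) (0,-3) (-1,-3) (-2,-3) (-3,-3) (-3,-2) (-3,-1)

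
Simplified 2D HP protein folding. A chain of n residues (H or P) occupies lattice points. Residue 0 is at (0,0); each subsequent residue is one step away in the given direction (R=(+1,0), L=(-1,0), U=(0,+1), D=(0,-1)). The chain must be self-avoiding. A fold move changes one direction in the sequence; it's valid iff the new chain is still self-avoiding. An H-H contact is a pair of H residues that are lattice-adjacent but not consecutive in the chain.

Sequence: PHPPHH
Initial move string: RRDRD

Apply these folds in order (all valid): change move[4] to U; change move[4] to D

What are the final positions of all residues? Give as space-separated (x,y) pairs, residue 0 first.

Initial moves: RRDRD
Fold: move[4]->U => RRDRU (positions: [(0, 0), (1, 0), (2, 0), (2, -1), (3, -1), (3, 0)])
Fold: move[4]->D => RRDRD (positions: [(0, 0), (1, 0), (2, 0), (2, -1), (3, -1), (3, -2)])

Answer: (0,0) (1,0) (2,0) (2,-1) (3,-1) (3,-2)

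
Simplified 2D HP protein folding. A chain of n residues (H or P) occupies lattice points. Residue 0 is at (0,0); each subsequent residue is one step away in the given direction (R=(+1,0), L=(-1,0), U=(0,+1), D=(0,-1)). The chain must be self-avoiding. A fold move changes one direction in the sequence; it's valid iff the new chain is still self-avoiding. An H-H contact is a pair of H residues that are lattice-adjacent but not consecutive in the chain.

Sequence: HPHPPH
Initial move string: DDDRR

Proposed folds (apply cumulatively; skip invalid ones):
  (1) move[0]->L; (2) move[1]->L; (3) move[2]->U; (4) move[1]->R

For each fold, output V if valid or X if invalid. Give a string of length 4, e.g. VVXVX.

Answer: VVVX

Derivation:
Initial: DDDRR -> [(0, 0), (0, -1), (0, -2), (0, -3), (1, -3), (2, -3)]
Fold 1: move[0]->L => LDDRR VALID
Fold 2: move[1]->L => LLDRR VALID
Fold 3: move[2]->U => LLURR VALID
Fold 4: move[1]->R => LRURR INVALID (collision), skipped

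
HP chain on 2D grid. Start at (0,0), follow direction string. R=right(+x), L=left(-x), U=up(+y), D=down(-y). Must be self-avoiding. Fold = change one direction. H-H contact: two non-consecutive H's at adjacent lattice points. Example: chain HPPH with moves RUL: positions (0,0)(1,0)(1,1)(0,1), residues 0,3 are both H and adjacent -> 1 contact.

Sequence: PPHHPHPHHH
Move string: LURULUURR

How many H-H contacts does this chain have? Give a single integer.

Answer: 1

Derivation:
Positions: [(0, 0), (-1, 0), (-1, 1), (0, 1), (0, 2), (-1, 2), (-1, 3), (-1, 4), (0, 4), (1, 4)]
H-H contact: residue 2 @(-1,1) - residue 5 @(-1, 2)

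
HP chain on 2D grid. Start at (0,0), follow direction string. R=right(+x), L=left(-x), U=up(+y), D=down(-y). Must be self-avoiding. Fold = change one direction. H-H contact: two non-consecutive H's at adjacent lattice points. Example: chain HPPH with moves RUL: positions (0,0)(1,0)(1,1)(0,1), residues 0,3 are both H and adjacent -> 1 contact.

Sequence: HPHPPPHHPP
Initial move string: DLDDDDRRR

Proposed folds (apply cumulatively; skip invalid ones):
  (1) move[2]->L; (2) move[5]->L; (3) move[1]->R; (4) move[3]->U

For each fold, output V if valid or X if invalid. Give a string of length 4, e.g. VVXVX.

Initial: DLDDDDRRR -> [(0, 0), (0, -1), (-1, -1), (-1, -2), (-1, -3), (-1, -4), (-1, -5), (0, -5), (1, -5), (2, -5)]
Fold 1: move[2]->L => DLLDDDRRR VALID
Fold 2: move[5]->L => DLLDDLRRR INVALID (collision), skipped
Fold 3: move[1]->R => DRLDDDRRR INVALID (collision), skipped
Fold 4: move[3]->U => DLLUDDRRR INVALID (collision), skipped

Answer: VXXX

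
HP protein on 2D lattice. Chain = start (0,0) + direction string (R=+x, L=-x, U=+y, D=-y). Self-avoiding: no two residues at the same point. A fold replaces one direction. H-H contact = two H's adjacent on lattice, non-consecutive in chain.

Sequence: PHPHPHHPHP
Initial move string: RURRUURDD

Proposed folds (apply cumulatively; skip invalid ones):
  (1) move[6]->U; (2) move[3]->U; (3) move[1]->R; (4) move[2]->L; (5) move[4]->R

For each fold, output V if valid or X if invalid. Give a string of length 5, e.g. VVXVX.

Answer: XVVXV

Derivation:
Initial: RURRUURDD -> [(0, 0), (1, 0), (1, 1), (2, 1), (3, 1), (3, 2), (3, 3), (4, 3), (4, 2), (4, 1)]
Fold 1: move[6]->U => RURRUUUDD INVALID (collision), skipped
Fold 2: move[3]->U => RURUUURDD VALID
Fold 3: move[1]->R => RRRUUURDD VALID
Fold 4: move[2]->L => RRLUUURDD INVALID (collision), skipped
Fold 5: move[4]->R => RRRURURDD VALID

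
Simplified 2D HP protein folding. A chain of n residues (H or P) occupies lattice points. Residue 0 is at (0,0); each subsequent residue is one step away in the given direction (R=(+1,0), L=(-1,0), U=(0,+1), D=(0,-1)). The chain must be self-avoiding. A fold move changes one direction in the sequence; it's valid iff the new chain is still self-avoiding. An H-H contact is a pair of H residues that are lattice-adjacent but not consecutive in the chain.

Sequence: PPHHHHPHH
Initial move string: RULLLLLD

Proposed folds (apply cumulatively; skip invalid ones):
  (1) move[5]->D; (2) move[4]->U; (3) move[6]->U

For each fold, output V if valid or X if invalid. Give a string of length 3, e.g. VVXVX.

Answer: VXX

Derivation:
Initial: RULLLLLD -> [(0, 0), (1, 0), (1, 1), (0, 1), (-1, 1), (-2, 1), (-3, 1), (-4, 1), (-4, 0)]
Fold 1: move[5]->D => RULLLDLD VALID
Fold 2: move[4]->U => RULLUDLD INVALID (collision), skipped
Fold 3: move[6]->U => RULLLDUD INVALID (collision), skipped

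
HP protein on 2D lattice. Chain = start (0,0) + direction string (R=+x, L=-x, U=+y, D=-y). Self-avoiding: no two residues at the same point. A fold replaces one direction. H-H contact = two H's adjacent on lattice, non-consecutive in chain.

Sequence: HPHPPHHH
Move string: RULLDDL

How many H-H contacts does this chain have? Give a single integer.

Positions: [(0, 0), (1, 0), (1, 1), (0, 1), (-1, 1), (-1, 0), (-1, -1), (-2, -1)]
H-H contact: residue 0 @(0,0) - residue 5 @(-1, 0)

Answer: 1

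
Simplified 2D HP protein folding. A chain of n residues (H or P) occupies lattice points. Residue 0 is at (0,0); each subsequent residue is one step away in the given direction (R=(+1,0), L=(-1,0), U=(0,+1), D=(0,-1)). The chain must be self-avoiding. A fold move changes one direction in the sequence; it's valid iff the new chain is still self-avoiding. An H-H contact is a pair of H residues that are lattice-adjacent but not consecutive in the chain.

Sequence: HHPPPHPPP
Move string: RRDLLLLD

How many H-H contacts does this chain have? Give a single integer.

Positions: [(0, 0), (1, 0), (2, 0), (2, -1), (1, -1), (0, -1), (-1, -1), (-2, -1), (-2, -2)]
H-H contact: residue 0 @(0,0) - residue 5 @(0, -1)

Answer: 1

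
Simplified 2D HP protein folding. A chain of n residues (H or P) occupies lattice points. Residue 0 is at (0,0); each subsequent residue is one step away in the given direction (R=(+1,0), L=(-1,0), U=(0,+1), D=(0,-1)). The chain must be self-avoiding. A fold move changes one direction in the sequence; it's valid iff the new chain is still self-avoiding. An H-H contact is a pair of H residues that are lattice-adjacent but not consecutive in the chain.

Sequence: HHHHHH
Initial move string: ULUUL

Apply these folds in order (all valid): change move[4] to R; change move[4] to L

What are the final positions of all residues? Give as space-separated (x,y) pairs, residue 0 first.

Initial moves: ULUUL
Fold: move[4]->R => ULUUR (positions: [(0, 0), (0, 1), (-1, 1), (-1, 2), (-1, 3), (0, 3)])
Fold: move[4]->L => ULUUL (positions: [(0, 0), (0, 1), (-1, 1), (-1, 2), (-1, 3), (-2, 3)])

Answer: (0,0) (0,1) (-1,1) (-1,2) (-1,3) (-2,3)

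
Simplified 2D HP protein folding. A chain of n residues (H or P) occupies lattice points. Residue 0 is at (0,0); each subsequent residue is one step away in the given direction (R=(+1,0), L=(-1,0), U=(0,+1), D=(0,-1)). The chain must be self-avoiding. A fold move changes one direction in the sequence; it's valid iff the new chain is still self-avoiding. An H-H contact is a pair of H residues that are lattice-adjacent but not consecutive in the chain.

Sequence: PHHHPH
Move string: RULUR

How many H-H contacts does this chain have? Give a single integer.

Answer: 1

Derivation:
Positions: [(0, 0), (1, 0), (1, 1), (0, 1), (0, 2), (1, 2)]
H-H contact: residue 2 @(1,1) - residue 5 @(1, 2)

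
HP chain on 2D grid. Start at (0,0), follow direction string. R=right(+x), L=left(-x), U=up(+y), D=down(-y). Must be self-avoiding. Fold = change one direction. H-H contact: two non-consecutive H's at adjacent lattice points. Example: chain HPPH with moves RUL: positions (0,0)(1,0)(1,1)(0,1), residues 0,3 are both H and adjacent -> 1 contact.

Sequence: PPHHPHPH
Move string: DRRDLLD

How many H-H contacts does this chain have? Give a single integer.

Positions: [(0, 0), (0, -1), (1, -1), (2, -1), (2, -2), (1, -2), (0, -2), (0, -3)]
H-H contact: residue 2 @(1,-1) - residue 5 @(1, -2)

Answer: 1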